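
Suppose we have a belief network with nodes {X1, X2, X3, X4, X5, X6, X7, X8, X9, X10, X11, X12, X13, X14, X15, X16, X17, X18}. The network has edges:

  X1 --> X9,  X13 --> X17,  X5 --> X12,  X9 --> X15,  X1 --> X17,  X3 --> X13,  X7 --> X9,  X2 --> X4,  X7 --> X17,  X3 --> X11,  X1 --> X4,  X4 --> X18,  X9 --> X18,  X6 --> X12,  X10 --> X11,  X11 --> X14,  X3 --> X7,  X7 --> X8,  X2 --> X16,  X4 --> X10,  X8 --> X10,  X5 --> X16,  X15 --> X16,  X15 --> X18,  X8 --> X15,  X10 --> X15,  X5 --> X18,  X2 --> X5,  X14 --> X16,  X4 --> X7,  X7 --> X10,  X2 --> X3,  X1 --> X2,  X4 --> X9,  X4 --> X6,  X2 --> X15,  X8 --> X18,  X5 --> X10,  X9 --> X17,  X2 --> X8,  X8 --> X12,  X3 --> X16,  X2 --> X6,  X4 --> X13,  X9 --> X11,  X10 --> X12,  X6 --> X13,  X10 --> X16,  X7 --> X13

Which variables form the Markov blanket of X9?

{X1, X2, X3, X4, X5, X7, X8, X10, X11, X13, X15, X17, X18}

The Markov blanket of a node is its parents, its children, and the other parents of its children.
X9 has children X11, X15, X17, X18.
Parents of X9: X1, X4, X7.
Parents of each child, excluding X9:
  X11: X3, X10
  X15: X2, X8, X10
  X17: X1, X7, X13
  X18: X4, X5, X8, X15
Taking the union gives {X1, X2, X3, X4, X5, X7, X8, X10, X11, X13, X15, X17, X18}.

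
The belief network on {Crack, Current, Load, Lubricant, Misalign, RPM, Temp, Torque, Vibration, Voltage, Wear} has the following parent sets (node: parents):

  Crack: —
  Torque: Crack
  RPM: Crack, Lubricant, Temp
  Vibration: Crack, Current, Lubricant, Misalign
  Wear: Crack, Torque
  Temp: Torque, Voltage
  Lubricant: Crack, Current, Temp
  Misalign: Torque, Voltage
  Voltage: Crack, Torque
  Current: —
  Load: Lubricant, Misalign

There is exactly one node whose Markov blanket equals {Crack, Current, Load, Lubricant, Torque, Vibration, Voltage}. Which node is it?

The target node must have every member of {Crack, Current, Load, Lubricant, Torque, Vibration, Voltage} as a parent, child, or co-parent, and no others.
Parents of Misalign: Torque, Voltage; children: Load, Vibration; co-parents: Crack, Current, Lubricant.
These exactly cover the given set, so the node is Misalign.

Misalign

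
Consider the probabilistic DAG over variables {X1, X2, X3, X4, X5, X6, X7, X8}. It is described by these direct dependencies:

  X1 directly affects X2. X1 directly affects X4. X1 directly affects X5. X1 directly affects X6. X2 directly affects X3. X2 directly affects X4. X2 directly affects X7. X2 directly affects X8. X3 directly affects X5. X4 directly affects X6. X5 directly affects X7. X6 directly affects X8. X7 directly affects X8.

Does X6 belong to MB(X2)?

X6 is a co-parent of X2: both are parents of X8.
So X6 ∈ MB(X2).

Yes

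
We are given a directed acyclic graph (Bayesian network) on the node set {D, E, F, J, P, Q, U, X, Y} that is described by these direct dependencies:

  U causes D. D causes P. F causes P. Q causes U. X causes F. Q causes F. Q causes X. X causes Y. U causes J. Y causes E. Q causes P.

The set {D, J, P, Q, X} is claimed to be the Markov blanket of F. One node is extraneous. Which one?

J

Recall MB(v) = parents ∪ children ∪ spouses, where spouses are the other parents of v's children.
Pa(F) = {Q, X}.
F's children: P.
Other parents of F's children:
  P: D, Q
MB(F) = {D, P, Q, X}.
J is neither a parent, child, nor co-parent of F, so it does not belong.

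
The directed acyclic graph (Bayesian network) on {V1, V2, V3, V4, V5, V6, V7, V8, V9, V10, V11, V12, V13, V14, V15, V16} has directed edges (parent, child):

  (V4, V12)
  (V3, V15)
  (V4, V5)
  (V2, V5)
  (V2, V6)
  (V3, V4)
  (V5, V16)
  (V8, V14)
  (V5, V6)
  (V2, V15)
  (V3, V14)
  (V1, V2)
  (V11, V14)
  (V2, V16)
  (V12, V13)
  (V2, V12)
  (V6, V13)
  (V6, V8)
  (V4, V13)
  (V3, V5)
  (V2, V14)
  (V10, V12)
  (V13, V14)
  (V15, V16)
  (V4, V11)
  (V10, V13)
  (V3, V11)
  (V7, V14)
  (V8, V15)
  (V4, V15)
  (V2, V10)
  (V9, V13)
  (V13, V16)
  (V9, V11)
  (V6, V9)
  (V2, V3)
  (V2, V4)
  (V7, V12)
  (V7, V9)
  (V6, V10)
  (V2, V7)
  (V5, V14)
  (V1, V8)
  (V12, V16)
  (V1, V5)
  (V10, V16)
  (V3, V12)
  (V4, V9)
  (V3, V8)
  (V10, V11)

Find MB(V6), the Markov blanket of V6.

V6's children: V8, V9, V10, V13.
Pa(V6) = {V2, V5}.
For each child, the remaining parents (spouses of V6):
  V8's other parents are V1, V3.
  V9's other parents are V4, V7.
  parents(V10) \ {V6} = {V2}.
  parents(V13) \ {V6} = {V4, V9, V10, V12}.
So the Markov blanket of V6 is {V1, V2, V3, V4, V5, V7, V8, V9, V10, V12, V13}.

{V1, V2, V3, V4, V5, V7, V8, V9, V10, V12, V13}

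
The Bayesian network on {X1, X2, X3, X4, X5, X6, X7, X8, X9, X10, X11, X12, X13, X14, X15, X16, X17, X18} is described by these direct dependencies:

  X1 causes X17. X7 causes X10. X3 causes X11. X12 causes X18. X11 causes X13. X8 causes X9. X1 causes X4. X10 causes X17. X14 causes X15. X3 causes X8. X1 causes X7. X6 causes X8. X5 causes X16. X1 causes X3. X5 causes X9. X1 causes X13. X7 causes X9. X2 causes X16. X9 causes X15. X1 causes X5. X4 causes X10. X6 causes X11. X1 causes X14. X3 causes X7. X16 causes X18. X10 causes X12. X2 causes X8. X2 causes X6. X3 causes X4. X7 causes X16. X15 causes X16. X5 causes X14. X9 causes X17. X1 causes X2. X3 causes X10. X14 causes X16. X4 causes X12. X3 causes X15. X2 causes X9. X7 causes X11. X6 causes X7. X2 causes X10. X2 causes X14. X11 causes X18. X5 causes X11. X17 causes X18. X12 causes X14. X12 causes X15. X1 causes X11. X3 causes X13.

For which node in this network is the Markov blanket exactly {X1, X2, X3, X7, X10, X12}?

The target node must have every member of {X1, X2, X3, X7, X10, X12} as a parent, child, or co-parent, and no others.
Parents of X4: X1, X3; children: X10, X12; co-parents: X2, X3, X7, X10.
These exactly cover the given set, so the node is X4.

X4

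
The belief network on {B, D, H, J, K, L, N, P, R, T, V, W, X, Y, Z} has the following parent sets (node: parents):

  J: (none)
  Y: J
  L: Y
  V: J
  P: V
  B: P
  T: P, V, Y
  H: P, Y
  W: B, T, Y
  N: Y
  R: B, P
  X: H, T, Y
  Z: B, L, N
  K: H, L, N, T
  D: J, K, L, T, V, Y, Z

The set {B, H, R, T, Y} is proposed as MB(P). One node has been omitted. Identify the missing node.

The Markov blanket of a node is its parents, its children, and the other parents of its children.
Pa(P) = {V}.
Ch(P) = {B, H, R, T}.
Other parents of P's children:
  B: no additional parents.
  T also has parents V, Y.
  parents(H) \ {P} = {Y}.
  R also has parent B.
MB(P) = {B, H, R, T, V, Y}.
Comparing with the claimed set, V is missing.

V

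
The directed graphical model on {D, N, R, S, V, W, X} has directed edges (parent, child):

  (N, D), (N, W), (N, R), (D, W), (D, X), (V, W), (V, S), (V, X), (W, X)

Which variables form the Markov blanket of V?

{D, N, S, W, X}

Recall MB(v) = parents ∪ children ∪ spouses, where spouses are the other parents of v's children.
V has no parents.
Children of V: S, W, X.
Co-parents of V (other parents of its children):
  W: D, N
  S: —
  X: D, W
Taking the union gives {D, N, S, W, X}.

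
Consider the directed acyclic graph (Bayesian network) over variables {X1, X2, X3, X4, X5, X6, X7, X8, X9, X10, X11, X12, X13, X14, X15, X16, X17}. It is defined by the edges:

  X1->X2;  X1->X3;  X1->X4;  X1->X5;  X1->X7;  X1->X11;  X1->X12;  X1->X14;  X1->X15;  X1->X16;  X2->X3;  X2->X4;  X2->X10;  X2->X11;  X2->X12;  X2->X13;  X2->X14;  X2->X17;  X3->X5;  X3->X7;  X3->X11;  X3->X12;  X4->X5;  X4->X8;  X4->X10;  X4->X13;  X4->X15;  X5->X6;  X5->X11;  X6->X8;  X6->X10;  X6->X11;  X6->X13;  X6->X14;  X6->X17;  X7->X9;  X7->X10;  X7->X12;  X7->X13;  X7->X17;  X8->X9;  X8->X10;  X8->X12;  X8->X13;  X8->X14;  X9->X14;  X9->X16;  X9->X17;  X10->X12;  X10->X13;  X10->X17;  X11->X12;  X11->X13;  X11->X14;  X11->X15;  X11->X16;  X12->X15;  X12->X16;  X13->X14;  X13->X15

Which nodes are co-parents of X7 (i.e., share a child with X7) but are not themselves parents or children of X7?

{X2, X4, X6, X8, X11}

Children of X7: X9, X10, X12, X13, X17.
  X9 also has parent X8.
  X10 also has parents X2, X4, X6, X8.
  parents(X12) \ {X7} = {X1, X2, X3, X8, X10, X11}.
  X13's other parents are X2, X4, X6, X8, X10, X11.
  parents(X17) \ {X7} = {X2, X6, X9, X10}.
Excluding nodes already adjacent to X7 (X1, X3, X9, X10, X12, X13, X17), the co-parent-only contribution is {X2, X4, X6, X8, X11}.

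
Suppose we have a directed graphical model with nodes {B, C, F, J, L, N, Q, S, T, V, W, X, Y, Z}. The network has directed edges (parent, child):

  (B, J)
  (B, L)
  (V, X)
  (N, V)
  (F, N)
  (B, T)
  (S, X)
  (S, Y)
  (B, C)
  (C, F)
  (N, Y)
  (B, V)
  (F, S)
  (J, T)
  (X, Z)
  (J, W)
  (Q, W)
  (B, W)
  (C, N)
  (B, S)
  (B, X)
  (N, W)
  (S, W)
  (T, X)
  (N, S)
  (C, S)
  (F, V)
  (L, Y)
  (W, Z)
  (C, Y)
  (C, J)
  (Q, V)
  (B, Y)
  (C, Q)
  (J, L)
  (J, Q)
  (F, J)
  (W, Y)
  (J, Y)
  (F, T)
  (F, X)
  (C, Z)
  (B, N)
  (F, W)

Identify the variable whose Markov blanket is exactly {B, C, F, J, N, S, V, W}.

Q

The target node must have every member of {B, C, F, J, N, S, V, W} as a parent, child, or co-parent, and no others.
Parents of Q: C, J; children: V, W; co-parents: B, F, J, N, S.
These exactly cover the given set, so the node is Q.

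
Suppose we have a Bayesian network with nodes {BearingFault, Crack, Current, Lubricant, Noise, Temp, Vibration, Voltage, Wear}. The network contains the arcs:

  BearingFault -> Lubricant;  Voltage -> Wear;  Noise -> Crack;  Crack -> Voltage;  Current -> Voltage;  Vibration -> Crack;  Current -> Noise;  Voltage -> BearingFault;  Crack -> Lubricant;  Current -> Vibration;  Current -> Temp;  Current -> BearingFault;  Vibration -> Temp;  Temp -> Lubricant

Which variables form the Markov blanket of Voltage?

{BearingFault, Crack, Current, Wear}

Recall MB(v) = parents ∪ children ∪ spouses, where spouses are the other parents of v's children.
Parents of Voltage: Crack, Current.
Children of Voltage: BearingFault, Wear.
For each child, the remaining parents (spouses of Voltage):
  Wear has no other parent.
  parents(BearingFault) \ {Voltage} = {Current}.
Taking the union gives {BearingFault, Crack, Current, Wear}.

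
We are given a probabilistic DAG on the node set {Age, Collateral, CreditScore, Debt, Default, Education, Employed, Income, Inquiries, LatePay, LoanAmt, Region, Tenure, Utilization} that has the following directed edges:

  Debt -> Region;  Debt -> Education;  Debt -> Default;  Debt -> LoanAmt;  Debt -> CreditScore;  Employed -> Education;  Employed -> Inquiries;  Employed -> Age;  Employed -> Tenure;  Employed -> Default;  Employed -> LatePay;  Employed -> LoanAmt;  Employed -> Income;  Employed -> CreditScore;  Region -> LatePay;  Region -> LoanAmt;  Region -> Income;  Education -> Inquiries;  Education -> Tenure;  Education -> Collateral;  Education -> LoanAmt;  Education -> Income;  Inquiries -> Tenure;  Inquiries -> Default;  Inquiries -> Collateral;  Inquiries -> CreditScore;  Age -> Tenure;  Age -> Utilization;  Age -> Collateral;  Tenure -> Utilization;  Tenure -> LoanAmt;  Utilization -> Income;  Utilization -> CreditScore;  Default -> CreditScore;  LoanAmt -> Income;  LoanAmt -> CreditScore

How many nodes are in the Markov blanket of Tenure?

The Markov blanket of a node is its parents, its children, and the other parents of its children.
Pa(Tenure) = {Age, Education, Employed, Inquiries}.
Children of Tenure: LoanAmt, Utilization.
Parents of each child, excluding Tenure:
  Utilization: Age
  LoanAmt: Debt, Education, Employed, Region
MB(Tenure) = {Age, Debt, Education, Employed, Inquiries, LoanAmt, Region, Utilization}, which has 8 nodes.

8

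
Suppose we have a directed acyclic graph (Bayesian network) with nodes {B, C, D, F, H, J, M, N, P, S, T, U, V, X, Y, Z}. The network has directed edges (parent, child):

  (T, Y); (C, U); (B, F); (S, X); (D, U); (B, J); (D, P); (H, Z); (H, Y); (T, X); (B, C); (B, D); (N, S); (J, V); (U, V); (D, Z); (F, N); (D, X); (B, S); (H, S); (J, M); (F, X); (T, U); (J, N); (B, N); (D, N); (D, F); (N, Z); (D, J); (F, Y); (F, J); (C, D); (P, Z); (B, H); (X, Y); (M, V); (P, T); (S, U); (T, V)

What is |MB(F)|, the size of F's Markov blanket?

9

Pa(F) = {B, D}.
F's children: J, N, X, Y.
Other parents of F's children:
  J: B, D
  N: B, D, J
  X: D, S, T
  Y: H, T, X
MB(F) = {B, D, H, J, N, S, T, X, Y}, which has 9 nodes.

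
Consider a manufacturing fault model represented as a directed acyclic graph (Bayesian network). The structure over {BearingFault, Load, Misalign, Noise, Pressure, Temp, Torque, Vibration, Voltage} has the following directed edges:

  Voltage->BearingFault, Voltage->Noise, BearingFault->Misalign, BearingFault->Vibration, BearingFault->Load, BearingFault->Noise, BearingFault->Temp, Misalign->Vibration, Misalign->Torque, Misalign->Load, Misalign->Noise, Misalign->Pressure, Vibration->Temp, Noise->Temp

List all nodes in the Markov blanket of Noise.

{BearingFault, Misalign, Temp, Vibration, Voltage}

Noise's parents: BearingFault, Misalign, Voltage.
Noise has child Temp.
Other parents of Noise's children:
  Temp's other parents are BearingFault, Vibration.
MB(Noise) = {BearingFault, Misalign, Temp, Vibration, Voltage}.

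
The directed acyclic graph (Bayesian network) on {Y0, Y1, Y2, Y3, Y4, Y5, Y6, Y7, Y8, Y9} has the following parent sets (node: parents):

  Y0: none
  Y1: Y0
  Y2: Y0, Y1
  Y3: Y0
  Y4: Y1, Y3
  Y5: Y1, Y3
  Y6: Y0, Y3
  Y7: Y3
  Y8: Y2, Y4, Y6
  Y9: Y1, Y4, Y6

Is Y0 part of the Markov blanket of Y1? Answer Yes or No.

Yes

Y0 is a parent of Y1.
So Y0 ∈ MB(Y1).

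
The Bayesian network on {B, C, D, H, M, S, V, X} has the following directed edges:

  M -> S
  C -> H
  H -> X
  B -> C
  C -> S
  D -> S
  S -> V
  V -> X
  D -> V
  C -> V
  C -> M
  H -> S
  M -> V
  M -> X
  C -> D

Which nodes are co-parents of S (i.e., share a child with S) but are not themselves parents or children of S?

Children of S: V.
  parents(V) \ {S} = {C, D, M}.
Excluding nodes already adjacent to S (C, D, H, M, V), the co-parent-only contribution is {}.

{}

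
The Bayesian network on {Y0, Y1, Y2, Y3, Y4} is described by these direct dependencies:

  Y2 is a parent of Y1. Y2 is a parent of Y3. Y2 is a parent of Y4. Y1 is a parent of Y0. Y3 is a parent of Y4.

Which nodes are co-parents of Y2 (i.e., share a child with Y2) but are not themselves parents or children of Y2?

{}

Children of Y2: Y1, Y3, Y4.
  Y1 has no other parent.
  Y3: no additional parents.
  Y4 also has parent Y3.
Excluding nodes already adjacent to Y2 (Y1, Y3, Y4), the co-parent-only contribution is {}.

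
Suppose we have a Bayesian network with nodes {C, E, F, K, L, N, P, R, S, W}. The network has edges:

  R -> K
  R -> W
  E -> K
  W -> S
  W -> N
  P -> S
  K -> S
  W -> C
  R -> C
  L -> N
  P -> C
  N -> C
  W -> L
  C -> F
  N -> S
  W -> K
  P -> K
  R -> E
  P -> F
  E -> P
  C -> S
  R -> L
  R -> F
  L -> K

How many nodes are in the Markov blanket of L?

6

The Markov blanket of a node is its parents, its children, and the other parents of its children.
L has parents R, W.
L's children: K, N.
Other parents of L's children:
  parents(N) \ {L} = {W}.
  K also has parents E, P, R, W.
MB(L) = {E, K, N, P, R, W}, which has 6 nodes.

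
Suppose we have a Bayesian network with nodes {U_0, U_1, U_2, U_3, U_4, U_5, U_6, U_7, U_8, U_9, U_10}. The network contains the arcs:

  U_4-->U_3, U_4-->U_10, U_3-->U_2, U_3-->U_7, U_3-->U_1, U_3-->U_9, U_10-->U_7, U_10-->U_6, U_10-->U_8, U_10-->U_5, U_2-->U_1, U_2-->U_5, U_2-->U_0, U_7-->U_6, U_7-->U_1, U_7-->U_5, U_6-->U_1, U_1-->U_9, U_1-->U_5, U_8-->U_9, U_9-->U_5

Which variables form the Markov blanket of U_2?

The Markov blanket of a node is its parents, its children, and the other parents of its children.
Parents of U_2: U_3.
U_2's children: U_0, U_1, U_5.
For each child, the remaining parents (spouses of U_2):
  U_1: U_3, U_6, U_7
  U_5: U_1, U_7, U_9, U_10
  U_0: —
Union: {U_3} ∪ {U_0, U_1, U_5} ∪ {U_1, U_3, U_6, U_7, U_9, U_10} = {U_0, U_1, U_3, U_5, U_6, U_7, U_9, U_10}.

{U_0, U_1, U_3, U_5, U_6, U_7, U_9, U_10}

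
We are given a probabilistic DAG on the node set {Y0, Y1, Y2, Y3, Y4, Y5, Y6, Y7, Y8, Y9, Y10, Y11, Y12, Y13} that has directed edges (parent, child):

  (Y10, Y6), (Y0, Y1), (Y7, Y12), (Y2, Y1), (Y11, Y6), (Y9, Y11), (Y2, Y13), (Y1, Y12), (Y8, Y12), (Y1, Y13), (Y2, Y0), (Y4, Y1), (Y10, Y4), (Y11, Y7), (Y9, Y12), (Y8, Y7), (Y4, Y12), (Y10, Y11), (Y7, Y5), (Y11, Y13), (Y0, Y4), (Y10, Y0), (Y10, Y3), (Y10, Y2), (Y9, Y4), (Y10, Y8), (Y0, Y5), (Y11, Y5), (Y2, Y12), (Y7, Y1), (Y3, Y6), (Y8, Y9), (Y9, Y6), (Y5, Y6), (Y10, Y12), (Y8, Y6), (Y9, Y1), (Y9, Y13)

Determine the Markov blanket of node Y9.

Y9 has children Y1, Y4, Y6, Y11, Y12, Y13.
Y9's parents: Y8.
Parents of each child, excluding Y9:
  parents(Y11) \ {Y9} = {Y10}.
  Y4's other parents are Y0, Y10.
  parents(Y1) \ {Y9} = {Y0, Y2, Y4, Y7}.
  Y12 also has parents Y1, Y2, Y4, Y7, Y8, Y10.
  Y6's other parents are Y3, Y5, Y8, Y10, Y11.
  Y13 also has parents Y1, Y2, Y11.
Taking the union gives {Y0, Y1, Y2, Y3, Y4, Y5, Y6, Y7, Y8, Y10, Y11, Y12, Y13}.

{Y0, Y1, Y2, Y3, Y4, Y5, Y6, Y7, Y8, Y10, Y11, Y12, Y13}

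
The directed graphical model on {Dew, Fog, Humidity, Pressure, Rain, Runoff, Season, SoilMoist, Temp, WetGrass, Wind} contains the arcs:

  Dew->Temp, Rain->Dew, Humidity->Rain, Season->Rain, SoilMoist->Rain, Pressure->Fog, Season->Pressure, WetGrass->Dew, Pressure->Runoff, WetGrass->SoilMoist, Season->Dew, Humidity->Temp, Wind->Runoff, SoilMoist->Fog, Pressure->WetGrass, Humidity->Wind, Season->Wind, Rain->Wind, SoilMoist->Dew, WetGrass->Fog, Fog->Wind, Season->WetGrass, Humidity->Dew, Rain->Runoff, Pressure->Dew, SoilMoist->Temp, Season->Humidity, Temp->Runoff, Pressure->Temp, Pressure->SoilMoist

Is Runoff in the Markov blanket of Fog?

No

Fog's parents: Pressure, SoilMoist, WetGrass.
Fog has child Wind.
Co-parents of Fog (other parents of its children):
  Wind also has parents Humidity, Rain, Season.
MB(Fog) = {Humidity, Pressure, Rain, Season, SoilMoist, WetGrass, Wind}; Runoff is not in this set.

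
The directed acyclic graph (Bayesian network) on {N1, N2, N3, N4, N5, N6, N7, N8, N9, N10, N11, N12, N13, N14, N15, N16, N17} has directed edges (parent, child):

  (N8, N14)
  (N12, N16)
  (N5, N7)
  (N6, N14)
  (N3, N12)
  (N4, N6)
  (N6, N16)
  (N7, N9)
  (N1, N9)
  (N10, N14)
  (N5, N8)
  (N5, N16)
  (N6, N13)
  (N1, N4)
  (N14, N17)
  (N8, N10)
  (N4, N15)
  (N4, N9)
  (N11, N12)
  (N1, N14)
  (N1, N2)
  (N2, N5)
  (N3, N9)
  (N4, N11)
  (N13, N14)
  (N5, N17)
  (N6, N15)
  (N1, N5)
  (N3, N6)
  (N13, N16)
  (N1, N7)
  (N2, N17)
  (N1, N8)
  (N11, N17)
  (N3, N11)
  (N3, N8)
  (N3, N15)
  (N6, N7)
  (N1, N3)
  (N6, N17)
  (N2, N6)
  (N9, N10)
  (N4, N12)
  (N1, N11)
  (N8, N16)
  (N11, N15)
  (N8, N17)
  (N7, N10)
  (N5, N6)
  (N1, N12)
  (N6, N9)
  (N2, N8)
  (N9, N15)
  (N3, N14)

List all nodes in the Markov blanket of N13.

{N1, N3, N5, N6, N8, N10, N12, N14, N16}

Recall MB(v) = parents ∪ children ∪ spouses, where spouses are the other parents of v's children.
N13's parents: N6.
Children of N13: N14, N16.
Co-parents of N13 (other parents of its children):
  N14: N1, N3, N6, N8, N10
  N16: N5, N6, N8, N12
So the Markov blanket of N13 is {N1, N3, N5, N6, N8, N10, N12, N14, N16}.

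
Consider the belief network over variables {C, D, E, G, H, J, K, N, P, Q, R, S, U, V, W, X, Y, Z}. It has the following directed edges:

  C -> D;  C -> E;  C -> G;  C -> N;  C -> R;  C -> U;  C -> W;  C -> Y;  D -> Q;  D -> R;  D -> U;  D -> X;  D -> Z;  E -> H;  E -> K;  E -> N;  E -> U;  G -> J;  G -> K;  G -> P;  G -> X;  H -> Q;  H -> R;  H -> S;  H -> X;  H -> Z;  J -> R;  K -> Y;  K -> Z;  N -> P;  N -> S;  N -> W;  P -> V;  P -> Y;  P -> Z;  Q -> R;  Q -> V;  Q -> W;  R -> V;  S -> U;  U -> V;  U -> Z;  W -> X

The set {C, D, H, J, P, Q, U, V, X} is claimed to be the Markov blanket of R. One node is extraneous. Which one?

A node's Markov blanket = Pa ∪ Ch ∪ (parents of Ch other than the node itself).
Pa(R) = {C, D, H, J, Q}.
R's children: V.
Co-parents of R (other parents of its children):
  V: P, Q, U
MB(R) = {C, D, H, J, P, Q, U, V}.
X is neither a parent, child, nor co-parent of R, so it does not belong.

X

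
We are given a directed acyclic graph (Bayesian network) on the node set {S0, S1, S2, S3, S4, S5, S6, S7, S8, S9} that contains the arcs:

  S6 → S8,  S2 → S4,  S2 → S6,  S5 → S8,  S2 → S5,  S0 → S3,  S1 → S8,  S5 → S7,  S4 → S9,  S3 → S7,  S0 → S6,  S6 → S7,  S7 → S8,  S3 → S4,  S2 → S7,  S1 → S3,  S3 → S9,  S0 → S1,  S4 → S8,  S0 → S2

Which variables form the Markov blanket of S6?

A node's Markov blanket = Pa ∪ Ch ∪ (parents of Ch other than the node itself).
S6's children: S7, S8.
Pa(S6) = {S0, S2}.
Parents of each child, excluding S6:
  S7's other parents are S2, S3, S5.
  S8's other parents are S1, S4, S5, S7.
Union: {S0, S2} ∪ {S7, S8} ∪ {S1, S2, S3, S4, S5, S7} = {S0, S1, S2, S3, S4, S5, S7, S8}.

{S0, S1, S2, S3, S4, S5, S7, S8}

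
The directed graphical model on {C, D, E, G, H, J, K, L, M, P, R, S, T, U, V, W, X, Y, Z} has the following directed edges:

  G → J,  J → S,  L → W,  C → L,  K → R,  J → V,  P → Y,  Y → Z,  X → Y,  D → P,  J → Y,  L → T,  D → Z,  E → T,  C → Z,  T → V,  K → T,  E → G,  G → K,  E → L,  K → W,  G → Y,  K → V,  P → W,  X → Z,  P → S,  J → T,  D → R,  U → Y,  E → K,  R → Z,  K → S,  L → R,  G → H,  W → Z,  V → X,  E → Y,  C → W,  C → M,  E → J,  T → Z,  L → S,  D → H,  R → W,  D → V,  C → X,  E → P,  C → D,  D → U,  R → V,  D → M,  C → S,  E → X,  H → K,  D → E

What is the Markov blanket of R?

R has children V, W, Z.
R has parents D, K, L.
Parents of each child, excluding R:
  V also has parents D, J, K, T.
  W's other parents are C, K, L, P.
  Z also has parents C, D, T, W, X, Y.
So the Markov blanket of R is {C, D, J, K, L, P, T, V, W, X, Y, Z}.

{C, D, J, K, L, P, T, V, W, X, Y, Z}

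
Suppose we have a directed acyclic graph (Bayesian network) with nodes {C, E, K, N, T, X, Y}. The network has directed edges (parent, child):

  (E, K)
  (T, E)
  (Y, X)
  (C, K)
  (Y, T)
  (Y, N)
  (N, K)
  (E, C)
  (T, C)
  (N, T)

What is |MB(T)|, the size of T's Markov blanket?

The Markov blanket of a node is its parents, its children, and the other parents of its children.
Parents of T: N, Y.
Children of T: C, E.
Other parents of T's children:
  E: no additional parents.
  C's other parent is E.
MB(T) = {C, E, N, Y}, which has 4 nodes.

4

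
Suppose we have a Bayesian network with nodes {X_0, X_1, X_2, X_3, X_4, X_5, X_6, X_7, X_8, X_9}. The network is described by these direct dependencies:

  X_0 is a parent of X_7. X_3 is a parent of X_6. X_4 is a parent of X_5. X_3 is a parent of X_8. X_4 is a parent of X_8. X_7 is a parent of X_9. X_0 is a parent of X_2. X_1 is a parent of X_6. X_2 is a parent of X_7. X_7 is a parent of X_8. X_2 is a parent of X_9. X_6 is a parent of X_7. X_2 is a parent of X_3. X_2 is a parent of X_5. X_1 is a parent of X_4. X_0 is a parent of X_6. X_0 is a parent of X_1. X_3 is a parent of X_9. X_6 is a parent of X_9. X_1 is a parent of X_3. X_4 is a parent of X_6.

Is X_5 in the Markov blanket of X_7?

By definition, MB(X_7) is built from X_7's parents, X_7's children, and the co-parents of X_7.
X_7 has children X_8, X_9.
Parents of X_7: X_0, X_2, X_6.
Parents of each child, excluding X_7:
  X_8: X_3, X_4
  X_9: X_2, X_3, X_6
MB(X_7) = {X_0, X_2, X_3, X_4, X_6, X_8, X_9}; X_5 is not in this set.

No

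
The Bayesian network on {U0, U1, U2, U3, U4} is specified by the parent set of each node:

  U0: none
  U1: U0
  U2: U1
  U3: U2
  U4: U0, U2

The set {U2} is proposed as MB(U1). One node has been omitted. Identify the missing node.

U0

The Markov blanket of a node is its parents, its children, and the other parents of its children.
U1's children: U2.
Parents of U1: U0.
Co-parents of U1 (other parents of its children):
  U2 has no other parent.
MB(U1) = {U0, U2}.
Comparing with the claimed set, U0 is missing.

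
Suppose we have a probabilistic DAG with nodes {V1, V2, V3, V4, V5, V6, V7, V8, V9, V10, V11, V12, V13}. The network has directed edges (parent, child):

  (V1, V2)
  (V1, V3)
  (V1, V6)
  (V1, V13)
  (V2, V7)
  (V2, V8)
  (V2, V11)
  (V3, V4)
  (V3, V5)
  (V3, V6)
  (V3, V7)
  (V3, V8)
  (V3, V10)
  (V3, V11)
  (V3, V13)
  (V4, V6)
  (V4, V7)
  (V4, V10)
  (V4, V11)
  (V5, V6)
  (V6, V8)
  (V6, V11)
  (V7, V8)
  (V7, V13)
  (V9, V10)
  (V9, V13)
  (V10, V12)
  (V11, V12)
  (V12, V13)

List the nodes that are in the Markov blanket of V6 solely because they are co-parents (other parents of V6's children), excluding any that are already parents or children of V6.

{V2, V7}

Children of V6: V8, V11.
  V8's other parents are V2, V3, V7.
  V11's other parents are V2, V3, V4.
Excluding nodes already adjacent to V6 (V1, V3, V4, V5, V8, V11), the co-parent-only contribution is {V2, V7}.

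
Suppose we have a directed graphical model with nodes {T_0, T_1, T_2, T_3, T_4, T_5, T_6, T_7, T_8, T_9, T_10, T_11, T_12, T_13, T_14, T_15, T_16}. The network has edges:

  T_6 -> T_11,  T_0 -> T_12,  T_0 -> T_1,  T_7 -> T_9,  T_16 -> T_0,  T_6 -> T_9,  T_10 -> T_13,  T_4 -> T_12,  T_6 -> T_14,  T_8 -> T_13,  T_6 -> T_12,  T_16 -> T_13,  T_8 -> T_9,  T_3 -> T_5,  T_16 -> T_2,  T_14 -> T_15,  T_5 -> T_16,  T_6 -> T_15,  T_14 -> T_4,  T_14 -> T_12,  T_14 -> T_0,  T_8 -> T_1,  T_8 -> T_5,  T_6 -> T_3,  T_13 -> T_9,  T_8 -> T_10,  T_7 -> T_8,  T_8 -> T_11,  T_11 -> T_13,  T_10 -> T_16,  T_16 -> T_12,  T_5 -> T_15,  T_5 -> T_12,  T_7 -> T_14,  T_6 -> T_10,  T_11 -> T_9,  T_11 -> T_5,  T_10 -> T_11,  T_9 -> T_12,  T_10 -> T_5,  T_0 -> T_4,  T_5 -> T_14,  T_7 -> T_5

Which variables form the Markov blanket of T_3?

A node's Markov blanket = Pa ∪ Ch ∪ (parents of Ch other than the node itself).
Pa(T_3) = {T_6}.
T_3's children: T_5.
Parents of each child, excluding T_3:
  T_5: T_7, T_8, T_10, T_11
MB(T_3) = {T_5, T_6, T_7, T_8, T_10, T_11}.

{T_5, T_6, T_7, T_8, T_10, T_11}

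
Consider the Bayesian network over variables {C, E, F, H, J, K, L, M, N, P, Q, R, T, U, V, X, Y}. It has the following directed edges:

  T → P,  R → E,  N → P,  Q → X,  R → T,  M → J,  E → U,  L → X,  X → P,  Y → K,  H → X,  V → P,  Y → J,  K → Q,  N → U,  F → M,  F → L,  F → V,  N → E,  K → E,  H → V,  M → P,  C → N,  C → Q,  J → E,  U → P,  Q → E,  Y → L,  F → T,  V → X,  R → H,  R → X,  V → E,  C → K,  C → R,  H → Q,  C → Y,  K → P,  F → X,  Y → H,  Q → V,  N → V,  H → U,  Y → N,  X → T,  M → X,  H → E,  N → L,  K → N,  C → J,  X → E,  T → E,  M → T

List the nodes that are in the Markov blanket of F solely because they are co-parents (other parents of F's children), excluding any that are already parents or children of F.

{H, N, Q, R, Y}

Children of F: L, M, T, V, X.
  L also has parents N, Y.
  V's other parents are H, N, Q.
  M has no other parent.
  parents(X) \ {F} = {H, L, M, Q, R, V}.
  parents(T) \ {F} = {M, R, X}.
Excluding nodes already adjacent to F (L, M, T, V, X), the co-parent-only contribution is {H, N, Q, R, Y}.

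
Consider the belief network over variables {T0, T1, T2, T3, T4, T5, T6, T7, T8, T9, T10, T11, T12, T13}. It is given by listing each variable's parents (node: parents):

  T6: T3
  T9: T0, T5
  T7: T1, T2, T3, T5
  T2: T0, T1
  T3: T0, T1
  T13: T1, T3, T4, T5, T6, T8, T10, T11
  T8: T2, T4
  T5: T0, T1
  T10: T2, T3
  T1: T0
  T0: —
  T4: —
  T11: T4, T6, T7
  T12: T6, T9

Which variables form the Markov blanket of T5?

Pa(T5) = {T0, T1}.
Ch(T5) = {T7, T9, T13}.
Co-parents of T5 (other parents of its children):
  T7 also has parents T1, T2, T3.
  T9 also has parent T0.
  T13 also has parents T1, T3, T4, T6, T8, T10, T11.
Taking the union gives {T0, T1, T2, T3, T4, T6, T7, T8, T9, T10, T11, T13}.

{T0, T1, T2, T3, T4, T6, T7, T8, T9, T10, T11, T13}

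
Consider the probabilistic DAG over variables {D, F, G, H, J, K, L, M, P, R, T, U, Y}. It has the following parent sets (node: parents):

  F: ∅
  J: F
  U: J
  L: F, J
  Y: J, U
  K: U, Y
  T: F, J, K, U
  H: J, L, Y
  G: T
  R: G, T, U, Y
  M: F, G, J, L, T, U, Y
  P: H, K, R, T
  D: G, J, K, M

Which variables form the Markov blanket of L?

{F, G, H, J, M, T, U, Y}

The Markov blanket of a node is its parents, its children, and the other parents of its children.
L's parents: F, J.
Ch(L) = {H, M}.
Co-parents of L (other parents of its children):
  parents(H) \ {L} = {J, Y}.
  M also has parents F, G, J, T, U, Y.
So the Markov blanket of L is {F, G, H, J, M, T, U, Y}.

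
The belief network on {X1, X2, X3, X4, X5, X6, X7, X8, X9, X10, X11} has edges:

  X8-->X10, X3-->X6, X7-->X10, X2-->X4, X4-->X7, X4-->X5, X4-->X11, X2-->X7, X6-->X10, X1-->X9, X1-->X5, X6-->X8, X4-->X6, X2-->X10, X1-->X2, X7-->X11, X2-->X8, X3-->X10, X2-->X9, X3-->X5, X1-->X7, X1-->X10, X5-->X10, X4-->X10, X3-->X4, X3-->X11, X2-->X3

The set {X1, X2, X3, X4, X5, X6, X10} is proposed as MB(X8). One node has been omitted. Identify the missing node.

X7

X8's parents: X2, X6.
X8 has child X10.
Co-parents of X8 (other parents of its children):
  X10: X1, X2, X3, X4, X5, X6, X7
MB(X8) = {X1, X2, X3, X4, X5, X6, X7, X10}.
Comparing with the claimed set, X7 is missing.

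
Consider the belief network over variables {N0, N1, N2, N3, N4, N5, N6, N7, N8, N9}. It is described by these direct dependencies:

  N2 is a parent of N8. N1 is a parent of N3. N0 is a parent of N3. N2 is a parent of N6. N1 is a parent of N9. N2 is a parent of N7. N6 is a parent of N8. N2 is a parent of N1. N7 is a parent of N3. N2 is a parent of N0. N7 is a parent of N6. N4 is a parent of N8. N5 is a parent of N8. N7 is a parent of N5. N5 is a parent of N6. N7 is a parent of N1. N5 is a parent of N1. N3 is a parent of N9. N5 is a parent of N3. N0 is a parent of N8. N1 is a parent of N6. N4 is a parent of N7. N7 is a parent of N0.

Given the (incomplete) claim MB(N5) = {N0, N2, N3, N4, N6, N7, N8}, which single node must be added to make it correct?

N5 has children N1, N3, N6, N8.
Parents of N5: N7.
Parents of each child, excluding N5:
  parents(N1) \ {N5} = {N2, N7}.
  N3's other parents are N0, N1, N7.
  N6's other parents are N1, N2, N7.
  N8 also has parents N0, N2, N4, N6.
MB(N5) = {N0, N1, N2, N3, N4, N6, N7, N8}.
Comparing with the claimed set, N1 is missing.

N1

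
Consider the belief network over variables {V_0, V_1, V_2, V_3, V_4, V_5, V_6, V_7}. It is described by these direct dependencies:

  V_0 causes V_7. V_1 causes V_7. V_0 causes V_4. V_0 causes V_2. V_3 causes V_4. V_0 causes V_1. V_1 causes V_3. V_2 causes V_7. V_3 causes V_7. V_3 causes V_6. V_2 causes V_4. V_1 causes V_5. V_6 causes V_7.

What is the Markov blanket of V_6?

{V_0, V_1, V_2, V_3, V_7}

By definition, MB(V_6) is built from V_6's parents, V_6's children, and the co-parents of V_6.
Pa(V_6) = {V_3}.
Children of V_6: V_7.
Other parents of V_6's children:
  V_7 also has parents V_0, V_1, V_2, V_3.
So the Markov blanket of V_6 is {V_0, V_1, V_2, V_3, V_7}.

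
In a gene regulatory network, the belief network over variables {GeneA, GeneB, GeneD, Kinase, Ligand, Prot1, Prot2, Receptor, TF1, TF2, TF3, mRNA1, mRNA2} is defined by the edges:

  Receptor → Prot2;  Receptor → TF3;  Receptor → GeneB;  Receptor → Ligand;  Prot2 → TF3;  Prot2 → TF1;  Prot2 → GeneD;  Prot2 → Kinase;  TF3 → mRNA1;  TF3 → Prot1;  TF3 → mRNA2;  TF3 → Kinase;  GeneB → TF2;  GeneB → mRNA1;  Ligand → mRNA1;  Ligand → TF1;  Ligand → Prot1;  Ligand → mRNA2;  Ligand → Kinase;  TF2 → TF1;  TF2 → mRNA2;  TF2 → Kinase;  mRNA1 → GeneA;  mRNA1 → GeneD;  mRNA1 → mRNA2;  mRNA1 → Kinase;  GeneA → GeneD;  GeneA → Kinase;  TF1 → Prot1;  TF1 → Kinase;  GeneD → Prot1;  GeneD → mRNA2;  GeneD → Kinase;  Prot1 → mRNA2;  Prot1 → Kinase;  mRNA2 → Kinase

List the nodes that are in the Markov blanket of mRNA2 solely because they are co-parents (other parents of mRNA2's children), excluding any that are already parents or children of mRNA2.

{GeneA, Prot2, TF1}

Children of mRNA2: Kinase.
  Kinase's other parents are GeneA, GeneD, Ligand, Prot1, Prot2, TF1, TF2, TF3, mRNA1.
Excluding nodes already adjacent to mRNA2 (GeneD, Kinase, Ligand, Prot1, TF2, TF3, mRNA1), the co-parent-only contribution is {GeneA, Prot2, TF1}.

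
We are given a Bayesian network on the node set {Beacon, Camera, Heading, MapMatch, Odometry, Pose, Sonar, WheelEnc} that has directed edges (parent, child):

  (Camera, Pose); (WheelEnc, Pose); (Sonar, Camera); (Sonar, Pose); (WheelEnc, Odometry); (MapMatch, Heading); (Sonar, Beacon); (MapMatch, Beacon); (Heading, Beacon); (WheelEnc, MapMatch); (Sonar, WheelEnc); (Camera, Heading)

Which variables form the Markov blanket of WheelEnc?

Recall MB(v) = parents ∪ children ∪ spouses, where spouses are the other parents of v's children.
WheelEnc has children MapMatch, Odometry, Pose.
WheelEnc has parent Sonar.
Parents of each child, excluding WheelEnc:
  MapMatch has no other parent.
  Odometry: no additional parents.
  parents(Pose) \ {WheelEnc} = {Camera, Sonar}.
So the Markov blanket of WheelEnc is {Camera, MapMatch, Odometry, Pose, Sonar}.

{Camera, MapMatch, Odometry, Pose, Sonar}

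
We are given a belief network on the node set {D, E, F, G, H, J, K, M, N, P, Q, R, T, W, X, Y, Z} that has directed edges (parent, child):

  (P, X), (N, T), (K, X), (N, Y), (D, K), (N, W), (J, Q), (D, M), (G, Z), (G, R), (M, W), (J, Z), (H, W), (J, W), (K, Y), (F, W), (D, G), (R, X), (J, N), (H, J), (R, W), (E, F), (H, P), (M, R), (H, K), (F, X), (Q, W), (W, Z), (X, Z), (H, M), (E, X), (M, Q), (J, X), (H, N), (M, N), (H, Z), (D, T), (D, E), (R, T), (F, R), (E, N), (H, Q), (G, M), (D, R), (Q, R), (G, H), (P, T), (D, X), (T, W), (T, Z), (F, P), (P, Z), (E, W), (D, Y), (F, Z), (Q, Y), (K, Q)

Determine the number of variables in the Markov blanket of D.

14

D has no parents.
D has children E, G, K, M, R, T, X, Y.
Other parents of D's children:
  E: no additional parents.
  G has no other parent.
  parents(K) \ {D} = {H}.
  M's other parents are G, H.
  R's other parents are F, G, M, Q.
  T's other parents are N, P, R.
  X also has parents E, F, J, K, P, R.
  parents(Y) \ {D} = {K, N, Q}.
MB(D) = {E, F, G, H, J, K, M, N, P, Q, R, T, X, Y}, which has 14 nodes.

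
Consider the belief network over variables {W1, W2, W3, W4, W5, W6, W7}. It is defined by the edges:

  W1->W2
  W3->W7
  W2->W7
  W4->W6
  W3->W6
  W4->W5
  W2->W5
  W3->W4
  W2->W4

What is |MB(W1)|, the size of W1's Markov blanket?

Recall MB(v) = parents ∪ children ∪ spouses, where spouses are the other parents of v's children.
Parents of W1: none.
Ch(W1) = {W2}.
For each child, the remaining parents (spouses of W1):
  W2: —
MB(W1) = {W2}, which has 1 node.

1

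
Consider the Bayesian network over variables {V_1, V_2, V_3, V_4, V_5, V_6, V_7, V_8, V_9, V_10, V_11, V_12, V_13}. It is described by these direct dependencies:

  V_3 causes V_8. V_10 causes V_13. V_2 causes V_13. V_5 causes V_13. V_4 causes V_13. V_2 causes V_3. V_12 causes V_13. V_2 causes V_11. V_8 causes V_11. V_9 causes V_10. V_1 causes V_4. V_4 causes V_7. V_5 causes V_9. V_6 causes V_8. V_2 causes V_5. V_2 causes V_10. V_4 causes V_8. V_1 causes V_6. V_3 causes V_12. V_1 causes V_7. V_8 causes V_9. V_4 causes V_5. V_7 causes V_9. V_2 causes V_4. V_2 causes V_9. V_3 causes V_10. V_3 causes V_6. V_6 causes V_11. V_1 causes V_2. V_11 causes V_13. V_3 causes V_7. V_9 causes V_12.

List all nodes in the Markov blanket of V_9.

A node's Markov blanket = Pa ∪ Ch ∪ (parents of Ch other than the node itself).
V_9's parents: V_2, V_5, V_7, V_8.
V_9's children: V_10, V_12.
Other parents of V_9's children:
  parents(V_10) \ {V_9} = {V_2, V_3}.
  V_12 also has parent V_3.
Union: {V_2, V_5, V_7, V_8} ∪ {V_10, V_12} ∪ {V_2, V_3} = {V_2, V_3, V_5, V_7, V_8, V_10, V_12}.

{V_2, V_3, V_5, V_7, V_8, V_10, V_12}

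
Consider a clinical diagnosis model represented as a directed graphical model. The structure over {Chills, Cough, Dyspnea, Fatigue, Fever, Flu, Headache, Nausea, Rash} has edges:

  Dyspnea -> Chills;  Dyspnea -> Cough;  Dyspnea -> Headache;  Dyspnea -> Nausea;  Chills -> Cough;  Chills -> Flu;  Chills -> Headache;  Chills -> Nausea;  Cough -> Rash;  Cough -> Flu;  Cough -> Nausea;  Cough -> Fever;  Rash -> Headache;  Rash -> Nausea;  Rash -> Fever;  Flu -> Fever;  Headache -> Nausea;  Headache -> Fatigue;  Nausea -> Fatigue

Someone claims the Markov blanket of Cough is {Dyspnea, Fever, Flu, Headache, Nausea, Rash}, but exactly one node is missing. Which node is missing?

Ch(Cough) = {Fever, Flu, Nausea, Rash}.
Cough has parents Chills, Dyspnea.
Parents of each child, excluding Cough:
  Rash has no other parent.
  parents(Flu) \ {Cough} = {Chills}.
  Nausea also has parents Chills, Dyspnea, Headache, Rash.
  parents(Fever) \ {Cough} = {Flu, Rash}.
MB(Cough) = {Chills, Dyspnea, Fever, Flu, Headache, Nausea, Rash}.
Comparing with the claimed set, Chills is missing.

Chills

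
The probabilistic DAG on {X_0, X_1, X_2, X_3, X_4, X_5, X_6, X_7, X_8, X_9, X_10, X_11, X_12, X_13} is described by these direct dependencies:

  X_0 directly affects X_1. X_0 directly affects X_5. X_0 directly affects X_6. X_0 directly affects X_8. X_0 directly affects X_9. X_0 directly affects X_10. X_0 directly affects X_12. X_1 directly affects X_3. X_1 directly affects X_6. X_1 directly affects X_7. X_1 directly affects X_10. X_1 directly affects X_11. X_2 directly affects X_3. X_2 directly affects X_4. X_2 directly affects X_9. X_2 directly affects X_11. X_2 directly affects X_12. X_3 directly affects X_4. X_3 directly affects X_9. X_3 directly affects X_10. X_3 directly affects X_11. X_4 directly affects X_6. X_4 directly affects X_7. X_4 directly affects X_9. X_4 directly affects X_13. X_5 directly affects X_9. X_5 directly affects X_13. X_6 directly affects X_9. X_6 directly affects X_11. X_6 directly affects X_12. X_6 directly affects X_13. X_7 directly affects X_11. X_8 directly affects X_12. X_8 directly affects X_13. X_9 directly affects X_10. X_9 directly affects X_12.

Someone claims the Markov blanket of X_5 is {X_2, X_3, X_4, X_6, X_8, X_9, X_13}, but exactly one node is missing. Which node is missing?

X_0

Recall MB(v) = parents ∪ children ∪ spouses, where spouses are the other parents of v's children.
X_5 has children X_9, X_13.
Pa(X_5) = {X_0}.
Other parents of X_5's children:
  X_9's other parents are X_0, X_2, X_3, X_4, X_6.
  parents(X_13) \ {X_5} = {X_4, X_6, X_8}.
MB(X_5) = {X_0, X_2, X_3, X_4, X_6, X_8, X_9, X_13}.
Comparing with the claimed set, X_0 is missing.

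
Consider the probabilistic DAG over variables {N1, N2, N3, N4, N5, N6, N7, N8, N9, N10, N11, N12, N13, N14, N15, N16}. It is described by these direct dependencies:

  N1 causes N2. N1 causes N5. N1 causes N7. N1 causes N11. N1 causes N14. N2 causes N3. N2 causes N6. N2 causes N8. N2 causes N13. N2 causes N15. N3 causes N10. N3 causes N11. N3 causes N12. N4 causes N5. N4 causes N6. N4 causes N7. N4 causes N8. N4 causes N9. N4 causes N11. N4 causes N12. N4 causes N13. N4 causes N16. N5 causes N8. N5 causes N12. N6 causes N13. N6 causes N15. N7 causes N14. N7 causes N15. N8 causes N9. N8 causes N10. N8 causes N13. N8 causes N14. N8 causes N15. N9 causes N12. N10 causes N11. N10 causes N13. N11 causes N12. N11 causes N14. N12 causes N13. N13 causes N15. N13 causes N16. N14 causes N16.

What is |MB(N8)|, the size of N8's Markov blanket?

N8 has parents N2, N4, N5.
Children of N8: N9, N10, N13, N14, N15.
Parents of each child, excluding N8:
  N9: N4
  N10: N3
  N13: N2, N4, N6, N10, N12
  N14: N1, N7, N11
  N15: N2, N6, N7, N13
MB(N8) = {N1, N2, N3, N4, N5, N6, N7, N9, N10, N11, N12, N13, N14, N15}, which has 14 nodes.

14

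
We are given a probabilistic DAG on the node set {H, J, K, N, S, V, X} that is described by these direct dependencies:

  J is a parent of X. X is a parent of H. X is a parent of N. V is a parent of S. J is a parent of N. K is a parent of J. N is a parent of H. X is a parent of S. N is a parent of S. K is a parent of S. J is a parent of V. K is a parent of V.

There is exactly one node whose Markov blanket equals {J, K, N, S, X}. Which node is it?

V

The target node must have every member of {J, K, N, S, X} as a parent, child, or co-parent, and no others.
Parents of V: J, K; children: S; co-parents: K, N, X.
These exactly cover the given set, so the node is V.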